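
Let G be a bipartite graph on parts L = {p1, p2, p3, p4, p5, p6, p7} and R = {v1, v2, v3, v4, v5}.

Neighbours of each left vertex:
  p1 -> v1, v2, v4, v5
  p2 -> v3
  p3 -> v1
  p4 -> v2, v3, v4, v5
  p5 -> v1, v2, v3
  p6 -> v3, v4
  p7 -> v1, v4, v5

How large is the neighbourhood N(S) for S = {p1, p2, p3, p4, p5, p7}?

5

The union of neighbours of {p1, p2, p3, p4, p5, p7} is {v1, v2, v3, v4, v5}, which has 5 elements.
Since |N(S)| = 5 < |S| = 6, Hall's condition fails for this subset.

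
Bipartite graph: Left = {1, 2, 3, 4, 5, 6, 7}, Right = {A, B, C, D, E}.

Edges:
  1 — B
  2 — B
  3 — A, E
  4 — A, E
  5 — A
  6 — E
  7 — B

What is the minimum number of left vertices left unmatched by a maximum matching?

One maximum matching: 1–B, 3–A, 4–E.
The set {1, 2, 3, 4, 5, 6, 7} has only 3 neighbours ({A, B, E}), so by Hall's theorem at most 3 of the 7 left vertices can be matched.
That matches 3 of the 7, leaving 4 unmatched; no matching can do better.

4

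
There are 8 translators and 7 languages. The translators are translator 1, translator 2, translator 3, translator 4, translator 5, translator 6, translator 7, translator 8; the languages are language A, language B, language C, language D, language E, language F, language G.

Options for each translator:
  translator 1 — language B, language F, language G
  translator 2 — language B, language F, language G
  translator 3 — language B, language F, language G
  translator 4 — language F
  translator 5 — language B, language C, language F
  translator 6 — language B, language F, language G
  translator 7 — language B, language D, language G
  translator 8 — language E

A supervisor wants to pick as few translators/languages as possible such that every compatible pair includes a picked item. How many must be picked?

The 6 edges translator 1–language G, translator 2–language B, translator 3–language F, translator 5–language C, translator 7–language D, translator 8–language E form a matching, so any vertex cover needs at least 6 vertices (one per matched edge).
Conversely {translator 5, translator 7, translator 8, language B, language F, language G} meets every edge and has exactly 6 vertices, so 6 is optimal.

6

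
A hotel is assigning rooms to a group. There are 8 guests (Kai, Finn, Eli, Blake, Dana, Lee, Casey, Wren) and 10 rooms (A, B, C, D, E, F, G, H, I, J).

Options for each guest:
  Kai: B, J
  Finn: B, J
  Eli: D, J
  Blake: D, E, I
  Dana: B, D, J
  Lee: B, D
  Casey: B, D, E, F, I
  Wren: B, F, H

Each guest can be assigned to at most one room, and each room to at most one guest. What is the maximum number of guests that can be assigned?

For example, pair Kai→J, Finn→B, Eli→D, Blake→I, Casey→E, Wren→F.
The set {Kai, Finn, Eli, Dana, Lee} has only 3 neighbours ({B, D, J}), so by Hall's theorem at most 6 of the 8 guests can be matched.

6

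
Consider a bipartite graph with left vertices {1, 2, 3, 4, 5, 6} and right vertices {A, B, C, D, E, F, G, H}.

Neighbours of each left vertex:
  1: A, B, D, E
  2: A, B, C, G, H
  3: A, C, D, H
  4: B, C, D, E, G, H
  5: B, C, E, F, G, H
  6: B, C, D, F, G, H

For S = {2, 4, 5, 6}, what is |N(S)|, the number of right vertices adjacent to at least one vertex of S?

The union of neighbours of {2, 4, 5, 6} is {A, B, C, D, E, F, G, H}, which has 8 elements.
Since |N(S)| = 8 ≥ |S| = 4, Hall's condition holds for this subset.

8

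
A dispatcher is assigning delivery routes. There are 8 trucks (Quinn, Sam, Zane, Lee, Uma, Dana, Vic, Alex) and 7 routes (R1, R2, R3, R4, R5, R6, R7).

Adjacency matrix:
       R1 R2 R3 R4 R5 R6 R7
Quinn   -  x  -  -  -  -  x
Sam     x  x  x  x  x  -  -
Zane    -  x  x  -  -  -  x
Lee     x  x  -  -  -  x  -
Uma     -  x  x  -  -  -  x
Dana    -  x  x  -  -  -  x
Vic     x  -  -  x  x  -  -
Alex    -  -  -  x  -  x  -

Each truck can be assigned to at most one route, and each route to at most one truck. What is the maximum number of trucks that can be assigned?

One maximum matching: Quinn-R2, Sam-R1, Zane-R3, Lee-R6, Uma-R7, Vic-R5, Alex-R4.
The set {Quinn, Zane, Uma, Dana} has only 3 neighbours ({R2, R3, R7}), so by Hall's theorem at most 7 of the 8 trucks can be matched.

7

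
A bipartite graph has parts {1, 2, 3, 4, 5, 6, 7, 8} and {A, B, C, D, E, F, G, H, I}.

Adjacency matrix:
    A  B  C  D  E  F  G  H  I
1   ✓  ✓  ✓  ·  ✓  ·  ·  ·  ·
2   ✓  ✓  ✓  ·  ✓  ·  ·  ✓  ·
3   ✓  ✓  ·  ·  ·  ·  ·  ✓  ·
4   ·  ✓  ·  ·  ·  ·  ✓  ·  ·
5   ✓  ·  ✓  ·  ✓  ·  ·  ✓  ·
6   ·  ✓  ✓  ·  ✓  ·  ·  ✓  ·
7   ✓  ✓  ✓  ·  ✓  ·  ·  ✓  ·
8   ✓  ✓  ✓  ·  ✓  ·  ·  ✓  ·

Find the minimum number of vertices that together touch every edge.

6

The 6 edges 1–E, 2–A, 3–H, 4–G, 5–C, 6–B form a matching, so any vertex cover needs at least 6 vertices (one per matched edge).
Conversely {4, A, B, C, E, H} meets every edge and has exactly 6 vertices, so 6 is optimal.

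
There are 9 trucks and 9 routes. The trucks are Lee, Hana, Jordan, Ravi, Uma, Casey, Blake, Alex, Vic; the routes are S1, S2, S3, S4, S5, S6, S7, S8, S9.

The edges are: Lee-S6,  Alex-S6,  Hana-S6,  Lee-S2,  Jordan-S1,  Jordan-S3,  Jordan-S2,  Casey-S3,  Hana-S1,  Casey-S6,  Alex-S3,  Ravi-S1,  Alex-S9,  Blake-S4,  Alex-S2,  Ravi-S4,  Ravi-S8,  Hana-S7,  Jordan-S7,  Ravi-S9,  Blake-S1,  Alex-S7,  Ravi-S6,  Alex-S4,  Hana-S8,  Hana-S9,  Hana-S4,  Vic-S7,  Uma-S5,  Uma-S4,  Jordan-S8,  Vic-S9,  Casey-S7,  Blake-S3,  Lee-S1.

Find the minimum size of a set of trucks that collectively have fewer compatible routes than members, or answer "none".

none

A matching saturating every truck exists, for instance Lee→S1, Hana→S9, Jordan→S2, Ravi→S8, Uma→S5, Casey→S3, Blake→S4, Alex→S6, Vic→S7.
By Hall's marriage theorem, this means |N(S)| ≥ |S| for every subset S, so no violating subset exists.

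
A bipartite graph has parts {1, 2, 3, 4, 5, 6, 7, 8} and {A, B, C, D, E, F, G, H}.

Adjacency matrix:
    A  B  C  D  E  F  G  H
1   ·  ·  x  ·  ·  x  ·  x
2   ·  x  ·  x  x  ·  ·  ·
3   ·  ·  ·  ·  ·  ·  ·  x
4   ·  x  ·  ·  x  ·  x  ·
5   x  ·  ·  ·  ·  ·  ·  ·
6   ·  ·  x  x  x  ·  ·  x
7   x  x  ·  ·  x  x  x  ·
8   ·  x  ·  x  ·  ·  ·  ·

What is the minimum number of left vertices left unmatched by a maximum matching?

For example, pair 1→F, 2→D, 3→H, 4→E, 5→A, 6→C, 7→G, 8→B.
All 8 left vertices are matched, so no larger matching exists.
That matches 8 of the 8, leaving 0 unmatched; no matching can do better.

0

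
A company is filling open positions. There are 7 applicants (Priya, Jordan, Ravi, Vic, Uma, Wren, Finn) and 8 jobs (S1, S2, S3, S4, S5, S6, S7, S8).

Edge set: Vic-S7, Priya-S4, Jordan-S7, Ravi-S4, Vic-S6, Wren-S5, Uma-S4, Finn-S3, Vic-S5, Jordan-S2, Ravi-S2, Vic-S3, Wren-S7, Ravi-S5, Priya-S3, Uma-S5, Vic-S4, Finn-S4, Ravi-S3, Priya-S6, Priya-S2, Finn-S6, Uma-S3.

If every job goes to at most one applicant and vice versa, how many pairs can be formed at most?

6

One maximum matching: Priya→S6, Jordan→S2, Ravi→S4, Vic→S5, Uma→S3, Wren→S7.
The set {Priya, Jordan, Ravi, Vic, Uma, Wren, Finn} has only 6 neighbours ({S2, S3, S4, S5, S6, S7}), so by Hall's theorem at most 6 of the 7 applicants can be matched.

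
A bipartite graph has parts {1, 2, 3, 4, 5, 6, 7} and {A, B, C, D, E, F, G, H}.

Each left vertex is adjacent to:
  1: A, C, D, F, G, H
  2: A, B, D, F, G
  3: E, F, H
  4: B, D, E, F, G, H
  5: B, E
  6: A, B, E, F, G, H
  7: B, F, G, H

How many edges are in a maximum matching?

For example, pair 1-H, 2-D, 3-F, 4-G, 5-E, 6-A, 7-B.
All 7 left vertices are matched, so no larger matching exists.

7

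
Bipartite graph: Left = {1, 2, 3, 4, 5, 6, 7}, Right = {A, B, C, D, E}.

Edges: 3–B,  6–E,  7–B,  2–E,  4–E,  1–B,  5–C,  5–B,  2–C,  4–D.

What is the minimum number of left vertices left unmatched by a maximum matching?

3

One maximum matching: 1-B, 2-E, 4-D, 5-C.
The set {1, 2, 3, 5, 6, 7} has only 3 neighbours ({B, C, E}), so by Hall's theorem at most 4 of the 7 left vertices can be matched.
That matches 4 of the 7, leaving 3 unmatched; no matching can do better.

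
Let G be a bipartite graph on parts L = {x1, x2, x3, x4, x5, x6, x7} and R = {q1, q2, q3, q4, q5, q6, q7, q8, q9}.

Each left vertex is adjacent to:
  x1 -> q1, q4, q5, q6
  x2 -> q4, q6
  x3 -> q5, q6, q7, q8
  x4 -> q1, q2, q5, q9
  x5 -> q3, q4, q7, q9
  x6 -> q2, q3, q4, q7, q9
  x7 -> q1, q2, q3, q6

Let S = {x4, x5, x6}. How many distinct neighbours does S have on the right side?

7

The union of neighbours of {x4, x5, x6} is {q1, q2, q3, q4, q5, q7, q9}, which has 7 elements.
Since |N(S)| = 7 ≥ |S| = 3, Hall's condition holds for this subset.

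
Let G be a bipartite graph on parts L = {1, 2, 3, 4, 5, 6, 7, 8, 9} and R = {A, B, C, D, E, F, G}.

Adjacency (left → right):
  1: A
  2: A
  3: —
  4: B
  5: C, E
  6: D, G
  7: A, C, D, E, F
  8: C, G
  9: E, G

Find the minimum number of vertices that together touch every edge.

A maximum matching has 7 edges (e.g. 1–A, 4–B, 5–C, 6–D, 7–F, 8–G, 9–E).
By König's theorem the minimum vertex cover has the same size. One such cover is {4, 5, 6, 7, 8, 9, A}.

7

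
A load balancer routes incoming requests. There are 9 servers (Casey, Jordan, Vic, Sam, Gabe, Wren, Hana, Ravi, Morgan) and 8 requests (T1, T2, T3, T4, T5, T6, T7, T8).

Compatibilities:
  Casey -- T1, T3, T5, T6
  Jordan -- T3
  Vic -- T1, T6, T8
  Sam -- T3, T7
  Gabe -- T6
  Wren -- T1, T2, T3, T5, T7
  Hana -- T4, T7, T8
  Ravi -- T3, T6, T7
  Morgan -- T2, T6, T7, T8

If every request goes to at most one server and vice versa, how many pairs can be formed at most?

A valid assignment of size 8: Casey–T5, Jordan–T3, Vic–T1, Sam–T7, Gabe–T6, Wren–T2, Hana–T4, Morgan–T8.
The set {Jordan, Sam, Gabe, Ravi} has only 3 neighbours ({T3, T6, T7}), so by Hall's theorem at most 8 of the 9 servers can be matched.

8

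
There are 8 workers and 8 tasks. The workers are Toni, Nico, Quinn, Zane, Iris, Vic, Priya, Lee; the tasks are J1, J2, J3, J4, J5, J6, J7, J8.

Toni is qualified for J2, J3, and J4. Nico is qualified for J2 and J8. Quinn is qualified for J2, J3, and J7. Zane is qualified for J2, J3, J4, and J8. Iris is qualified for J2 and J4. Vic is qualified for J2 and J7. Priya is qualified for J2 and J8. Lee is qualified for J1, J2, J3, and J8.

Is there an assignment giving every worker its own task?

The set {Toni, Nico, Quinn, Zane, Iris, Vic, Priya} has only 5 neighbours ({J2, J3, J4, J7, J8}), so by Hall's theorem at most 6 of the 8 workers can be matched.
Hence no matching covers every worker.

No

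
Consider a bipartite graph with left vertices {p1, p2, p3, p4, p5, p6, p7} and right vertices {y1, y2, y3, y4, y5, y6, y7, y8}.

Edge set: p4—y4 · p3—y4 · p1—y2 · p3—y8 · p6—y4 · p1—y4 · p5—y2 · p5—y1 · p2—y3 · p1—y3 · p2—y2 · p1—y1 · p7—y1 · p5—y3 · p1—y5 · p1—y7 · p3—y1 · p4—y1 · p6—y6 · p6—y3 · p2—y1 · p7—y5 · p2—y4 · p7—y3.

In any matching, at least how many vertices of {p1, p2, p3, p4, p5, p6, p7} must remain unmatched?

For example, pair p1-y7, p2-y2, p3-y8, p4-y4, p5-y1, p6-y6, p7-y3.
All 7 left vertices are matched, so no larger matching exists.
That matches 7 of the 7, leaving 0 unmatched; no matching can do better.

0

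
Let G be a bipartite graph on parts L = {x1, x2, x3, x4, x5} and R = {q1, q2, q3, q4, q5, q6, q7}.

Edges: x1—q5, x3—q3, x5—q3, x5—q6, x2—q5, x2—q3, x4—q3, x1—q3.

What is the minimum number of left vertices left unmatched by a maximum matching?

2

For example, pair x1→q3, x2→q5, x5→q6.
The set {x1, x2, x3, x4} has only 2 neighbours ({q3, q5}), so by Hall's theorem at most 3 of the 5 left vertices can be matched.
That matches 3 of the 5, leaving 2 unmatched; no matching can do better.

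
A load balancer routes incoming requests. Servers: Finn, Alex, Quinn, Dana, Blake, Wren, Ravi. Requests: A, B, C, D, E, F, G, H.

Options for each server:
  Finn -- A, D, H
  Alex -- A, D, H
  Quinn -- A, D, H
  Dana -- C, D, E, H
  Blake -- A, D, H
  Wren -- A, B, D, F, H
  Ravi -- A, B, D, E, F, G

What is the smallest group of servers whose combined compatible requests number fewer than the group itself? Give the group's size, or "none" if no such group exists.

Take S = {Finn, Alex, Quinn, Blake}. Its neighbourhood is {A, D, H}, so |N(S)| = 3 < |S| = 4.
Every subset of size less than 4 has at least as many neighbours as members, so 4 is the minimum.

4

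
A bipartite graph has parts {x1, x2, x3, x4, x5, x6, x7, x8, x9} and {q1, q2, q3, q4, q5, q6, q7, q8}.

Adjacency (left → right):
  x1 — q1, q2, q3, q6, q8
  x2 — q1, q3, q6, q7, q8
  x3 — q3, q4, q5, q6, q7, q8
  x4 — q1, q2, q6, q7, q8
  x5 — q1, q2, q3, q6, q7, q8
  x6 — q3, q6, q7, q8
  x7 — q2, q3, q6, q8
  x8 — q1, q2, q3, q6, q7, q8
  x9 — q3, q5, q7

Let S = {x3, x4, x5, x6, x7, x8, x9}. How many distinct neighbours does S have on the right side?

8

The union of neighbours of {x3, x4, x5, x6, x7, x8, x9} is {q1, q2, q3, q4, q5, q6, q7, q8}, which has 8 elements.
Since |N(S)| = 8 ≥ |S| = 7, Hall's condition holds for this subset.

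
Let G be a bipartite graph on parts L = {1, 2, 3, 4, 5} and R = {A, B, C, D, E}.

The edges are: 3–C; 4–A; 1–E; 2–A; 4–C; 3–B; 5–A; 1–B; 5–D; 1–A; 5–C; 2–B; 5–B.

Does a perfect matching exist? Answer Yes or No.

Yes

A valid assignment of size 5: 1→E, 2→A, 3→B, 4→C, 5→D.
Every left vertex is matched, so this is a perfect matching.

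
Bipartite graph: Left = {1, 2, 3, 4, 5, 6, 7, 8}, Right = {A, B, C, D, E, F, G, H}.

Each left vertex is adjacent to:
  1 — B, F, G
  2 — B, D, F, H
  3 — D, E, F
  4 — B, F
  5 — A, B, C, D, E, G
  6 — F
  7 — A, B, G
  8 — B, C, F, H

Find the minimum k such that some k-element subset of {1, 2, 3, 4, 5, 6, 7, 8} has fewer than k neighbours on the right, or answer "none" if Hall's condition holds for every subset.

none

A matching saturating every left vertex exists, for instance 1→G, 2→H, 3→D, 4→B, 5→E, 6→F, 7→A, 8→C.
By Hall's marriage theorem, this means |N(S)| ≥ |S| for every subset S, so no violating subset exists.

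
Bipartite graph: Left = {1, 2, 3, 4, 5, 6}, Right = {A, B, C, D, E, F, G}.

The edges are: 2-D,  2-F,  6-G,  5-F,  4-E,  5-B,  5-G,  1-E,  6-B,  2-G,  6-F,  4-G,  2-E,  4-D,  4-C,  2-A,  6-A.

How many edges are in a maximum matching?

For example, pair 1-E, 2-G, 4-C, 5-F, 6-B.
The set {3} has only 0 neighbours (∅), so by Hall's theorem at most 5 of the 6 left vertices can be matched.

5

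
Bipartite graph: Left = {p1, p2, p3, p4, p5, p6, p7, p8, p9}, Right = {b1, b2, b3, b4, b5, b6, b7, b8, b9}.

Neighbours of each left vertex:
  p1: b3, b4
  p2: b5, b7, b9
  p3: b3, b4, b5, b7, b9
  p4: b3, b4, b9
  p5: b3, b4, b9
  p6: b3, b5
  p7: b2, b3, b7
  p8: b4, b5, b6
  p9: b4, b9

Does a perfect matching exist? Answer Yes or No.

No

The set {p1, p2, p3, p4, p5, p6, p9} has only 5 neighbours ({b3, b4, b5, b7, b9}), so by Hall's theorem at most 7 of the 9 left vertices can be matched.
Hence no matching covers every left vertex.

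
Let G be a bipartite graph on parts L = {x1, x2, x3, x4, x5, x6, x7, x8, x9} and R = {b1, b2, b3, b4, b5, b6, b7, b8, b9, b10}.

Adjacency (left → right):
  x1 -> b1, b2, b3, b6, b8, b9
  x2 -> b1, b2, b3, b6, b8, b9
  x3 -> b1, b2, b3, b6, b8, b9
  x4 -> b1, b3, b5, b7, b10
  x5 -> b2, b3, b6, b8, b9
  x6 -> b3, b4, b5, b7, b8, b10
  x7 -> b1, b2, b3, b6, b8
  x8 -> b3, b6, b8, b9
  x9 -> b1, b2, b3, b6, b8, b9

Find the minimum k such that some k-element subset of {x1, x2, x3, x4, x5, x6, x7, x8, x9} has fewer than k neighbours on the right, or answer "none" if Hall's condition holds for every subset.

7

Take S = {x1, x2, x3, x5, x7, x8, x9}. Its neighbourhood is {b1, b2, b3, b6, b8, b9}, so |N(S)| = 6 < |S| = 7.
Every subset of size less than 7 has at least as many neighbours as members, so 7 is the minimum.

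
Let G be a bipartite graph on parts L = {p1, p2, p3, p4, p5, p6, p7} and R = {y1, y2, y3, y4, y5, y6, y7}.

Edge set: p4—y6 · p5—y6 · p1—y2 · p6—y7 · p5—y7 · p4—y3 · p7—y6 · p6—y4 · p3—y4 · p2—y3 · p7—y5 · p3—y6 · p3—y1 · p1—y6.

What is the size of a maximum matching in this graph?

One maximum matching: p1→y2, p2→y3, p3→y1, p4→y6, p5→y7, p6→y4, p7→y5.
This saturates every left vertex, so 7 is the maximum.

7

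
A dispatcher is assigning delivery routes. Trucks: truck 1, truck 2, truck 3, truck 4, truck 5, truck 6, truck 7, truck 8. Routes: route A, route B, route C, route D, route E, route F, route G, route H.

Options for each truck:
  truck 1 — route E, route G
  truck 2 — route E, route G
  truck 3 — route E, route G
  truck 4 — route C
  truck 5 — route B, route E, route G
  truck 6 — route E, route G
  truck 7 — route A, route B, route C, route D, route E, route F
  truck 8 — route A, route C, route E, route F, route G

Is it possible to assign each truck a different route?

No

The set {truck 1, truck 2, truck 3, truck 6} has only 2 neighbours ({route E, route G}), so by Hall's theorem at most 6 of the 8 trucks can be matched.
Hence no matching covers every truck.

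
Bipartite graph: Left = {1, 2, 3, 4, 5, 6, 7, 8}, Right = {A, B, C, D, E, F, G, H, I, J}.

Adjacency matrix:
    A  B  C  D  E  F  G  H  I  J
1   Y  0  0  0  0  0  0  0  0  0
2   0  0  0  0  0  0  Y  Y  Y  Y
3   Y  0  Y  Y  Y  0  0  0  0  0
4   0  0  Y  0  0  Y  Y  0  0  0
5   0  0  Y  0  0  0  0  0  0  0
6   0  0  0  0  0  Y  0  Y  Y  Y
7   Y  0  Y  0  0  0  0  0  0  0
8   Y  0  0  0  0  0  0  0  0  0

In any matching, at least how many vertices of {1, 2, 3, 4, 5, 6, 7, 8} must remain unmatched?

A valid assignment of size 6: 1→A, 2→J, 3→E, 4→F, 5→C, 6→H.
The set {1, 5, 7, 8} has only 2 neighbours ({A, C}), so by Hall's theorem at most 6 of the 8 left vertices can be matched.
That matches 6 of the 8, leaving 2 unmatched; no matching can do better.

2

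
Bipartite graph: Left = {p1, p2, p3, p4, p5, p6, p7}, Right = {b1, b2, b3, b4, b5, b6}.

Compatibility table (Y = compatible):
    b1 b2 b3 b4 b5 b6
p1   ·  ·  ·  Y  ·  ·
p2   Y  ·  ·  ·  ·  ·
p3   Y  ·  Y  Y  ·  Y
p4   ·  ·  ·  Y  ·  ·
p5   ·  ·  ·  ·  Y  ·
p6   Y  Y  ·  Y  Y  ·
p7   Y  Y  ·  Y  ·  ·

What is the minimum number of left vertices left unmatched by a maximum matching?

2

One maximum matching: p1–b4, p2–b1, p3–b3, p5–b5, p6–b2.
The set {p1, p2, p4, p5, p6, p7} has only 4 neighbours ({b1, b2, b4, b5}), so by Hall's theorem at most 5 of the 7 left vertices can be matched.
That matches 5 of the 7, leaving 2 unmatched; no matching can do better.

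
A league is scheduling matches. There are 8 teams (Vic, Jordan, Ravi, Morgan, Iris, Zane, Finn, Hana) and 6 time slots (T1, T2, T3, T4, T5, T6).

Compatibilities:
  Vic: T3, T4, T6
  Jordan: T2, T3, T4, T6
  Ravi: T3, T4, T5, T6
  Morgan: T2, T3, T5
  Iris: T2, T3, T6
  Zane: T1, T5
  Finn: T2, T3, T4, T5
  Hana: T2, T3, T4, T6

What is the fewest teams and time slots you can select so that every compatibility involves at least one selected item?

The 6 edges Vic–T3, Jordan–T4, Ravi–T5, Morgan–T2, Iris–T6, Zane–T1 form a matching, so any vertex cover needs at least 6 vertices (one per matched edge).
Conversely {Zane, T2, T3, T4, T5, T6} meets every edge and has exactly 6 vertices, so 6 is optimal.

6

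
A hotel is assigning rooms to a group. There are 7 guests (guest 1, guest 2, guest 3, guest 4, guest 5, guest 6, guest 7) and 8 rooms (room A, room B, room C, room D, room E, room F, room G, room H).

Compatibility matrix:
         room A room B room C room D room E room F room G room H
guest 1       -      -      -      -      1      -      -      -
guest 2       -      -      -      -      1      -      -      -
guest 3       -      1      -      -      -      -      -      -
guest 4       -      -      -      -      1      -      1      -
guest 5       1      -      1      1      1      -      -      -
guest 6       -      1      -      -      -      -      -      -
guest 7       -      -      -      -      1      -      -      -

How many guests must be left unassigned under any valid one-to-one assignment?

3

A valid assignment of size 4: guest 1-room E, guest 3-room B, guest 4-room G, guest 5-room D.
The set {guest 1, guest 2, guest 3, guest 6, guest 7} has only 2 neighbours ({room B, room E}), so by Hall's theorem at most 4 of the 7 guests can be matched.
That matches 4 of the 7, leaving 3 unmatched; no matching can do better.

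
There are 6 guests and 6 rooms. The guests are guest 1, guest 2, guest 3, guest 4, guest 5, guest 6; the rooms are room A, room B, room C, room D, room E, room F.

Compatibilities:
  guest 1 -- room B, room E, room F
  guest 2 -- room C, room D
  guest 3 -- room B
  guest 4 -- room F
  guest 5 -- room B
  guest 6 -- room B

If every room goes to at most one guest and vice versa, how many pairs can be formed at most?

4

One maximum matching: guest 1-room E, guest 2-room D, guest 3-room B, guest 4-room F.
The set {guest 3, guest 5, guest 6} has only 1 neighbour ({room B}), so by Hall's theorem at most 4 of the 6 guests can be matched.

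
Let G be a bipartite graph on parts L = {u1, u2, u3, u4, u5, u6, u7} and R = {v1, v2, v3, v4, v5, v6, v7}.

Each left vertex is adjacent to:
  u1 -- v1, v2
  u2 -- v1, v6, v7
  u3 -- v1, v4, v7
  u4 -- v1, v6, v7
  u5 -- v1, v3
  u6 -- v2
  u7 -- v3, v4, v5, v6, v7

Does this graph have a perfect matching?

Yes

One maximum matching: u1-v1, u2-v7, u3-v4, u4-v6, u5-v3, u6-v2, u7-v5.
All 7 left vertices are covered.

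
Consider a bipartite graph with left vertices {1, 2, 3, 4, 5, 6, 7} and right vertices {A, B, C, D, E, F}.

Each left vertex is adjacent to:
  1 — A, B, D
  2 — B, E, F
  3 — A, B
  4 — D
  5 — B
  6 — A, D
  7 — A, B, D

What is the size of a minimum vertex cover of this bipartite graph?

4

The 4 edges 1–B, 2–E, 3–A, 4–D form a matching, so any vertex cover needs at least 4 vertices (one per matched edge).
Conversely {2, A, B, D} meets every edge and has exactly 4 vertices, so 4 is optimal.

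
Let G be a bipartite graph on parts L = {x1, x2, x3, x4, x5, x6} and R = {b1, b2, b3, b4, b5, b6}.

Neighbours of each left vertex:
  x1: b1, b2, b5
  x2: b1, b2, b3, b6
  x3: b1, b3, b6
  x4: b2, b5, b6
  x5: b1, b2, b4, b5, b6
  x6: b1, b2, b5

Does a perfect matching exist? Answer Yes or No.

Yes

A valid assignment of size 6: x1–b2, x2–b3, x3–b1, x4–b6, x5–b4, x6–b5.
All 6 left vertices are covered.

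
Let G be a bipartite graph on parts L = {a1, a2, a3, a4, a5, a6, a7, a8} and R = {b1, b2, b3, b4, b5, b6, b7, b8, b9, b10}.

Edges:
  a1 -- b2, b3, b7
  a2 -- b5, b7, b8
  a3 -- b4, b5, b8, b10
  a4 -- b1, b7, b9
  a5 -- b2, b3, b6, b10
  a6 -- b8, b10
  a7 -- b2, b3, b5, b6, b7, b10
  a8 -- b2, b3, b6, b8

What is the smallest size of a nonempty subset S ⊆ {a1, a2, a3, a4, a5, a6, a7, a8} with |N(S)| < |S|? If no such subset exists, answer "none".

none

A matching saturating every left vertex exists, for instance a1→b7, a2→b8, a3→b4, a4→b9, a5→b6, a6→b10, a7→b5, a8→b3.
By Hall's marriage theorem, this means |N(S)| ≥ |S| for every subset S, so no violating subset exists.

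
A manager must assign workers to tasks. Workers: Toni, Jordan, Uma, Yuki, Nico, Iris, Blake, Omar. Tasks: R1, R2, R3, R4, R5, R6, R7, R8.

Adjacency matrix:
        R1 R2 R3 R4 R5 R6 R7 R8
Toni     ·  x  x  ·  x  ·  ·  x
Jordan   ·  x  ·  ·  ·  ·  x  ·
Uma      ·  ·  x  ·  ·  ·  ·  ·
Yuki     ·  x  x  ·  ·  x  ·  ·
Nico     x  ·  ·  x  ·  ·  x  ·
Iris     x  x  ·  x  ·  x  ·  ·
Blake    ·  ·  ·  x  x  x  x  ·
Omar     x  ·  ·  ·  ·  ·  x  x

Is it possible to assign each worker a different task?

Yes

A valid assignment of size 8: Toni→R8, Jordan→R2, Uma→R3, Yuki→R6, Nico→R4, Iris→R1, Blake→R5, Omar→R7.
Every worker is matched, so this is a perfect matching.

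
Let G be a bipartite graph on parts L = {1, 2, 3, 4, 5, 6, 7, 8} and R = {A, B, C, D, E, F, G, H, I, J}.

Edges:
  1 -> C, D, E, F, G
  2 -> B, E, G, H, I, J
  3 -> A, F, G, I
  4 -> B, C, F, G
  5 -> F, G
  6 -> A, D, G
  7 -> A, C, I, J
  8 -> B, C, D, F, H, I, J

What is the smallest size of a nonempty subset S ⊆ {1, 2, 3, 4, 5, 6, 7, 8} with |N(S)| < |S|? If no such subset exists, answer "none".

none

A matching saturating every left vertex exists, for instance 1→E, 2→G, 3→I, 4→B, 5→F, 6→D, 7→C, 8→J.
By Hall's marriage theorem, this means |N(S)| ≥ |S| for every subset S, so no violating subset exists.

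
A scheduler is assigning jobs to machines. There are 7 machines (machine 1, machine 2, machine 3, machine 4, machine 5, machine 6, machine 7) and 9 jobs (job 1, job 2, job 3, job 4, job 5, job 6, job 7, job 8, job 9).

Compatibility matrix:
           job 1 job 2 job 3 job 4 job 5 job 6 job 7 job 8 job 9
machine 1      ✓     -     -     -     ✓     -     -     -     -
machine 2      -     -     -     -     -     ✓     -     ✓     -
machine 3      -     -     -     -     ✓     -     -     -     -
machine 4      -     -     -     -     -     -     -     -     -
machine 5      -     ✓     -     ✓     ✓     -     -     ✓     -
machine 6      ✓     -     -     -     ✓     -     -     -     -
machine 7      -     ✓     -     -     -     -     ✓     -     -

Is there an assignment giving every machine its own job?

No

The set {machine 1, machine 3, machine 4, machine 6} has only 2 neighbours ({job 1, job 5}), so by Hall's theorem at most 5 of the 7 machines can be matched.
Hence no matching covers every machine.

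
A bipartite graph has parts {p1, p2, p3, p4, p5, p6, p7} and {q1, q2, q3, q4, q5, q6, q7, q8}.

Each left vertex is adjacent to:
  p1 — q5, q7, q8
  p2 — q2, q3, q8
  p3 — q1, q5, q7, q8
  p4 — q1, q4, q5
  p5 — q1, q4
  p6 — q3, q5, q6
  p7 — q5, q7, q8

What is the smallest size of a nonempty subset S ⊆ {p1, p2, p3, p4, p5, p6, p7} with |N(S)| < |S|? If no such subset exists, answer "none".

none

A matching saturating every left vertex exists, for instance p1→q5, p2→q2, p3→q7, p4→q4, p5→q1, p6→q6, p7→q8.
By Hall's marriage theorem, this means |N(S)| ≥ |S| for every subset S, so no violating subset exists.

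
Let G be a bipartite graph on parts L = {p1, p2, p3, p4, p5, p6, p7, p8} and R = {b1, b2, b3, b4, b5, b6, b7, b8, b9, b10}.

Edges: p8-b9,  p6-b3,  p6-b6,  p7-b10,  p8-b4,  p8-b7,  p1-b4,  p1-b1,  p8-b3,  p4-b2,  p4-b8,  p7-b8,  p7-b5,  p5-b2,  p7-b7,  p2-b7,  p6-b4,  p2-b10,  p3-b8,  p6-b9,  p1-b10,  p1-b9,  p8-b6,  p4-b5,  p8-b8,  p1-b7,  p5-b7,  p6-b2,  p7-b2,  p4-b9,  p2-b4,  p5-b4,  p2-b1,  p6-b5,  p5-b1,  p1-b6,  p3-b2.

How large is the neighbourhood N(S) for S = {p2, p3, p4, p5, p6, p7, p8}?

The union of neighbours of {p2, p3, p4, p5, p6, p7, p8} is {b1, b2, b3, b4, b5, b6, b7, b8, b9, b10}, which has 10 elements.
Since |N(S)| = 10 ≥ |S| = 7, Hall's condition holds for this subset.

10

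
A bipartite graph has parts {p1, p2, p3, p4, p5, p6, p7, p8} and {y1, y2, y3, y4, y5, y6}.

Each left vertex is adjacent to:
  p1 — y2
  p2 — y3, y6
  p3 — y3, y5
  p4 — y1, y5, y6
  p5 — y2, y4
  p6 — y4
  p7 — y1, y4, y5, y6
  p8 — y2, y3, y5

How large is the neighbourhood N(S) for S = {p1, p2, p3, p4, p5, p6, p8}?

6

The union of neighbours of {p1, p2, p3, p4, p5, p6, p8} is {y1, y2, y3, y4, y5, y6}, which has 6 elements.
Since |N(S)| = 6 < |S| = 7, Hall's condition fails for this subset.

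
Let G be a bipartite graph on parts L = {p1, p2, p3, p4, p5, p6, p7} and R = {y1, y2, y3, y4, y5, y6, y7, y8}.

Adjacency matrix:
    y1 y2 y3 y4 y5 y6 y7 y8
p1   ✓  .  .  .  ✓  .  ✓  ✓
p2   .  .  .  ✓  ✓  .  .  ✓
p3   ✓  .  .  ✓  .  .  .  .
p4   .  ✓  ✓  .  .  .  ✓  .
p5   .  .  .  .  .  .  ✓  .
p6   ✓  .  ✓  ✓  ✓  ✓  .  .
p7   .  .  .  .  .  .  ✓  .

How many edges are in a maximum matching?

6

A valid assignment of size 6: p1-y1, p2-y8, p3-y4, p4-y3, p5-y7, p6-y6.
The set {p5, p7} has only 1 neighbour ({y7}), so by Hall's theorem at most 6 of the 7 left vertices can be matched.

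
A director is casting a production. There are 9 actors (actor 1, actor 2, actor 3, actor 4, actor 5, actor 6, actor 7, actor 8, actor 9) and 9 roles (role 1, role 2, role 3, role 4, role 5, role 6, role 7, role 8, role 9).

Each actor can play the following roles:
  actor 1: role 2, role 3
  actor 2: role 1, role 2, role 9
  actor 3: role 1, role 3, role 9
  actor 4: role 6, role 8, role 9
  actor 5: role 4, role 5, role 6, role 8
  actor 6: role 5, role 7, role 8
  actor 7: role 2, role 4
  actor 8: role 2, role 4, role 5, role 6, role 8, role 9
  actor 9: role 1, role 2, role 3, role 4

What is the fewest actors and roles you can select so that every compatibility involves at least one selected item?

{actor 1, actor 2, actor 3, actor 4, actor 5, actor 6, actor 7, actor 8, actor 9} is a vertex cover of size 9: every edge has an endpoint in this set.
No smaller cover exists because actor 1–role 2, actor 2–role 9, actor 3–role 1, actor 4–role 6, actor 5–role 5, actor 6–role 7, actor 7–role 4, actor 8–role 8, actor 9–role 3 is a matching of size 9, and a cover must include an endpoint of each of these disjoint edges (König's theorem).

9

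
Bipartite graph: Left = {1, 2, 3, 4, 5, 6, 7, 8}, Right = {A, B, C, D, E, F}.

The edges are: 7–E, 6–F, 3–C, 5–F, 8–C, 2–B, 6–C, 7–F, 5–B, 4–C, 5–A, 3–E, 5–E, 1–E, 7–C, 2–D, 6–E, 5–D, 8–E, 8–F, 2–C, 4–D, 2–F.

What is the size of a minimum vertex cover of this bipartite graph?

The 6 edges 1–E, 2–B, 3–C, 4–D, 5–A, 6–F form a matching, so any vertex cover needs at least 6 vertices (one per matched edge).
Conversely {2, 4, 5, C, E, F} meets every edge and has exactly 6 vertices, so 6 is optimal.

6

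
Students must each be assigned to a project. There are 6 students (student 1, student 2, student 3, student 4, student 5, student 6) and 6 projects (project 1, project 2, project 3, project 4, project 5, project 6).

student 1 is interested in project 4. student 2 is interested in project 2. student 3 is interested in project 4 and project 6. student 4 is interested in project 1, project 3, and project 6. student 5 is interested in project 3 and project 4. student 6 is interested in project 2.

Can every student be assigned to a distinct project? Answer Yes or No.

The set {student 2, student 6} has only 1 neighbour ({project 2}), so by Hall's theorem at most 5 of the 6 students can be matched.
Hence no matching covers every student.

No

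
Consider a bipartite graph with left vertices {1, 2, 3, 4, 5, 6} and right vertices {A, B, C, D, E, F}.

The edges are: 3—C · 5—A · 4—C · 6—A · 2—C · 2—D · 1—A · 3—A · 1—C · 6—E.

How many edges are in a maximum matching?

4

For example, pair 1→A, 2→D, 3→C, 6→E.
The set {1, 3, 4, 5} has only 2 neighbours ({A, C}), so by Hall's theorem at most 4 of the 6 left vertices can be matched.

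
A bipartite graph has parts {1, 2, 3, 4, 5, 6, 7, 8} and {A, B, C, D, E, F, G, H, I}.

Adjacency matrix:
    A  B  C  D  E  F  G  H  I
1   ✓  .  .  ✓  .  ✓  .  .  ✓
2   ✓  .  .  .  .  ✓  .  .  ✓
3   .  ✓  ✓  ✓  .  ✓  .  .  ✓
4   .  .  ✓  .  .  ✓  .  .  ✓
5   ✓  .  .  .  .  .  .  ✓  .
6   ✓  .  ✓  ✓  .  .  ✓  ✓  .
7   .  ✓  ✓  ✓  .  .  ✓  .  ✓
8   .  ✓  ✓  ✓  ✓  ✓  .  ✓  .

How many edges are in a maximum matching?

8

For example, pair 1-F, 2-I, 3-B, 4-C, 5-H, 6-A, 7-G, 8-E.
This saturates every left vertex, so 8 is the maximum.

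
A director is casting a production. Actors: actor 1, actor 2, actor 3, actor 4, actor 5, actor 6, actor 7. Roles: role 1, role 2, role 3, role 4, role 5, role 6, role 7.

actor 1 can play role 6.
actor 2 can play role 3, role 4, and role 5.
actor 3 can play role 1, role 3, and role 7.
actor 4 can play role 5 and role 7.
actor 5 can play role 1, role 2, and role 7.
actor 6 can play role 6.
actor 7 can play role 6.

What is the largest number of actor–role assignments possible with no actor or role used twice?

One maximum matching: actor 1–role 6, actor 2–role 3, actor 3–role 1, actor 4–role 5, actor 5–role 7.
The set {actor 1, actor 6, actor 7} has only 1 neighbour ({role 6}), so by Hall's theorem at most 5 of the 7 actors can be matched.

5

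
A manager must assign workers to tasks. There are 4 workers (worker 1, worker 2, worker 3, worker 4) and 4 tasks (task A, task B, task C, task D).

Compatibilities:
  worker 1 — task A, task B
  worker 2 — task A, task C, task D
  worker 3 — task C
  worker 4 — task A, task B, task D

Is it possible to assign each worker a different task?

One maximum matching: worker 1–task B, worker 2–task A, worker 3–task C, worker 4–task D.
All 4 workers are covered.

Yes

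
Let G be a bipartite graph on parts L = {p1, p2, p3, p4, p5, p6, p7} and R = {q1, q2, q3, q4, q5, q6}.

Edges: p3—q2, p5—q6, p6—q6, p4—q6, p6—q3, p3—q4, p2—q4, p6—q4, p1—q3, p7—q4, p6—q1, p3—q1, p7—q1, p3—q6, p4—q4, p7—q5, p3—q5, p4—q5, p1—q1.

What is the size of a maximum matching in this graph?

A valid assignment of size 6: p1→q1, p2→q4, p3→q2, p4→q5, p5→q6, p6→q3.
The set {p1, p2, p4, p5, p6, p7} has only 5 neighbours ({q1, q3, q4, q5, q6}), so by Hall's theorem at most 6 of the 7 left vertices can be matched.

6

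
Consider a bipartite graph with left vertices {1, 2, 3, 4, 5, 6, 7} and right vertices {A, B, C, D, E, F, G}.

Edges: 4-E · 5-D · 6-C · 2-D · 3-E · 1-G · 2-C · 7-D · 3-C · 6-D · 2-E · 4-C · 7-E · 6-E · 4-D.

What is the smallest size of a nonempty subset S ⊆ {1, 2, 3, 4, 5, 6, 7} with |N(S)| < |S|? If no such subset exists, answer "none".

4

Take S = {2, 3, 4, 5}. Its neighbourhood is {C, D, E}, so |N(S)| = 3 < |S| = 4.
Every subset of size less than 4 has at least as many neighbours as members, so 4 is the minimum.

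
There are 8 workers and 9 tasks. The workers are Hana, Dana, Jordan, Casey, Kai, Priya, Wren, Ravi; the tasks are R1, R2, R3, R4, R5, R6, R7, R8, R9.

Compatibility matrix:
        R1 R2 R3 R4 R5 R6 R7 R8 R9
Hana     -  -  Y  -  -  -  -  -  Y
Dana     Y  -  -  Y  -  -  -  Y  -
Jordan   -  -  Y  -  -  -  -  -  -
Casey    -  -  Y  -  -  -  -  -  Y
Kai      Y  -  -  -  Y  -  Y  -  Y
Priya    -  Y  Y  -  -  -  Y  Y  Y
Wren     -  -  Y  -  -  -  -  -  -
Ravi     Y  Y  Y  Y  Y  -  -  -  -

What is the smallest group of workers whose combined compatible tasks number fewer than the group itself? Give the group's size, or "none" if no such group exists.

Take S = {Jordan, Wren}. Its neighbourhood is {R3}, so |N(S)| = 1 < |S| = 2.
No single vertex violates Hall's condition since each has at least one neighbour, so 2 is the minimum.

2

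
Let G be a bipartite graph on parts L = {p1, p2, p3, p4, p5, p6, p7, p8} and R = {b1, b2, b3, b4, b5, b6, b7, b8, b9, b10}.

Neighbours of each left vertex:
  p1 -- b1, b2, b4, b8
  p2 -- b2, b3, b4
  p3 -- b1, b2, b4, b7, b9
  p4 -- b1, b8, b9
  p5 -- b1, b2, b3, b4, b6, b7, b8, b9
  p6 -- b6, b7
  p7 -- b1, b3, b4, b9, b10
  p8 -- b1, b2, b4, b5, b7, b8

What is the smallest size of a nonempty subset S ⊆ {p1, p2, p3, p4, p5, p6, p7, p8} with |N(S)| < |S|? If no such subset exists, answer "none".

A matching saturating every left vertex exists, for instance p1→b8, p2→b3, p3→b1, p4→b9, p5→b2, p6→b6, p7→b4, p8→b7.
By Hall's marriage theorem, this means |N(S)| ≥ |S| for every subset S, so no violating subset exists.

none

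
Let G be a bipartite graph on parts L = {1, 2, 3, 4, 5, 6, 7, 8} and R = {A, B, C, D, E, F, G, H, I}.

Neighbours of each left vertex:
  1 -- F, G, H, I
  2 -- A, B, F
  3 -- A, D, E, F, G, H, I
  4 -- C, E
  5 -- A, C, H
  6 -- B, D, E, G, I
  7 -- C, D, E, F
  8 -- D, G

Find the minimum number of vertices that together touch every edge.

A maximum matching has 8 edges (e.g. 1–F, 2–B, 3–A, 4–C, 5–H, 6–E, 7–D, 8–G).
By König's theorem the minimum vertex cover has the same size. One such cover is {1, 2, 3, 4, 5, 6, 7, 8}.

8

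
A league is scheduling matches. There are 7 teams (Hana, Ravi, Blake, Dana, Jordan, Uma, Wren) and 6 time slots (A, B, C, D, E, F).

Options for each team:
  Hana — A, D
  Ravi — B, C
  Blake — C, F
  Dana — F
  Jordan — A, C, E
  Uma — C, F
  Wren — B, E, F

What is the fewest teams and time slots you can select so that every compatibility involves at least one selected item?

A maximum matching has 6 edges (e.g. Hana–D, Ravi–B, Blake–C, Dana–F, Jordan–A, Wren–E).
By König's theorem the minimum vertex cover has the same size. One such cover is {Hana, Ravi, Jordan, Wren, C, F}.

6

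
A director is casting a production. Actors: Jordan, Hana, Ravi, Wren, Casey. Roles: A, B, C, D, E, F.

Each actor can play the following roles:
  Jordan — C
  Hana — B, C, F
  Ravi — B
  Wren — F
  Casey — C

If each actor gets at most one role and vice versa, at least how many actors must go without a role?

2

One maximum matching: Jordan→C, Hana→F, Ravi→B.
The set {Jordan, Hana, Ravi, Wren, Casey} has only 3 neighbours ({B, C, F}), so by Hall's theorem at most 3 of the 5 actors can be matched.
That matches 3 of the 5, leaving 2 unmatched; no matching can do better.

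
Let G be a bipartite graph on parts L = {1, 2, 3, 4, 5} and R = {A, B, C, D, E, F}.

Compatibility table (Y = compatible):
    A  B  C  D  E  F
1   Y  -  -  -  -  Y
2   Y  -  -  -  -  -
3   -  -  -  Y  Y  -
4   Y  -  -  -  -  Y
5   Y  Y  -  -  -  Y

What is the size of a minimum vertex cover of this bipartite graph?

{3, 5, A, F} is a vertex cover of size 4: every edge has an endpoint in this set.
No smaller cover exists because 1–F, 2–A, 3–E, 5–B is a matching of size 4, and a cover must include an endpoint of each of these disjoint edges (König's theorem).

4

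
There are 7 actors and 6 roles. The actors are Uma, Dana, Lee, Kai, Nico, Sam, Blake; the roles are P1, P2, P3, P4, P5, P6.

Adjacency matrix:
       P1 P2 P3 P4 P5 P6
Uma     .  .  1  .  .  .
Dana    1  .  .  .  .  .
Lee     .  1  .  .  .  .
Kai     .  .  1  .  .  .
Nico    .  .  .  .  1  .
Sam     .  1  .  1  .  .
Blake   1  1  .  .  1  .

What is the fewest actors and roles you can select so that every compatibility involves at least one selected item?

5

{Sam, P1, P2, P3, P5} is a vertex cover of size 5: every edge has an endpoint in this set.
No smaller cover exists because Uma–P3, Dana–P1, Lee–P2, Nico–P5, Sam–P4 is a matching of size 5, and a cover must include an endpoint of each of these disjoint edges (König's theorem).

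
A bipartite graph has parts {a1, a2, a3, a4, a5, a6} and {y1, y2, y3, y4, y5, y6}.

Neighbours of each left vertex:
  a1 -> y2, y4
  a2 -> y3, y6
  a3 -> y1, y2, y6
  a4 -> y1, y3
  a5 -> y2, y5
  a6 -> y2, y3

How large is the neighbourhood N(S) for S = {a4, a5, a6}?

4

The union of neighbours of {a4, a5, a6} is {y1, y2, y3, y5}, which has 4 elements.
Since |N(S)| = 4 ≥ |S| = 3, Hall's condition holds for this subset.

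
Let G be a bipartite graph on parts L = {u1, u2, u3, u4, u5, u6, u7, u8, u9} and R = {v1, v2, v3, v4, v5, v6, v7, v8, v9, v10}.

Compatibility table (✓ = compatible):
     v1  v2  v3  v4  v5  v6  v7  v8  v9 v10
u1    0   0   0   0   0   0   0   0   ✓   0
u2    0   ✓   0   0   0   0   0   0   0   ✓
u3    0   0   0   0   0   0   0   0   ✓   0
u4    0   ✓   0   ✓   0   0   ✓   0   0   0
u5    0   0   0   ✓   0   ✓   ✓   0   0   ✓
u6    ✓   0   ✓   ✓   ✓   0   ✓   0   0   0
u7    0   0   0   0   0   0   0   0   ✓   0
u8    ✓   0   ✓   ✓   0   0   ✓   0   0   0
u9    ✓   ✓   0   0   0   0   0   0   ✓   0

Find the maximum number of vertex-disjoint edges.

7

For example, pair u1–v9, u2–v10, u4–v7, u5–v6, u6–v3, u8–v1, u9–v2.
The set {u1, u3, u7} has only 1 neighbour ({v9}), so by Hall's theorem at most 7 of the 9 left vertices can be matched.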